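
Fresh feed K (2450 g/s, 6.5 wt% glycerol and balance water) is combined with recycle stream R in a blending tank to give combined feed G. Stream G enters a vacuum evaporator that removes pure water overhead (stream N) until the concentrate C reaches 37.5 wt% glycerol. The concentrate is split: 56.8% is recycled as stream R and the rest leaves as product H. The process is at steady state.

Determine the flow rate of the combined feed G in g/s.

Overall glycerol balance (none leaves overhead): glycerol in fresh feed = glycerol in product, i.e. 2450×0.065 = (1−0.568)·C·0.375.
C = 159.25/(0.375×0.432) = 983.02 g/s.
Recycle R = 0.568×983.02 = 558.36 g/s.
Combined feed G = 2450 + 558.36 = 3008.4 g/s.

3008 g/s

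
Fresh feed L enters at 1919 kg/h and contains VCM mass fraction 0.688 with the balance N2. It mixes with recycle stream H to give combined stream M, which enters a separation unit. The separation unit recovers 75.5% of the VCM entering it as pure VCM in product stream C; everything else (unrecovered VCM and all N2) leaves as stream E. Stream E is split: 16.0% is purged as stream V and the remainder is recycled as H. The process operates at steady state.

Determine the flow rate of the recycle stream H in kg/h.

3485 kg/h

N2 enters only via L and leaves only via the purge: 1919×0.312 = 0.160×(N2 in E), and the separation unit passes all N2, so N2 in M = N2 in E = 3742 kg/h.
VCM in M: m_A = 1919×0.688 + (1−0.160)·(1−0.755)·m_A, so m_A = 1320.3/0.7942 = 1662.4 kg/h.
E = (1−0.755)×1662.4 + 3742 = 4149.3 kg/h.
Recycle H = (1−0.160)×4149.3 = 3485.4 kg/h.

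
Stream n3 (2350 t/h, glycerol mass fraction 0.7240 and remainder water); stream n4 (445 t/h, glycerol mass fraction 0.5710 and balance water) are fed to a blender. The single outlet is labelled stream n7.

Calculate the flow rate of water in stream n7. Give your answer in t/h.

839.5 t/h

water out = water in = 2350×0.276 + 445×0.429 = 839.5 t/h.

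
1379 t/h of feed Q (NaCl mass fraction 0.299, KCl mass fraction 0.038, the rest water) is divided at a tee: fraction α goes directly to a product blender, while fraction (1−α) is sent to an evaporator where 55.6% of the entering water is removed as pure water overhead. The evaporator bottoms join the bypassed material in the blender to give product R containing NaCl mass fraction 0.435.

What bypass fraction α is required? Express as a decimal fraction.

All 1379×0.299 = 412.32 t/h of NaCl reaches R, so R = 412.32/0.435 = 947.86 t/h and vapour = 431.14 t/h.
The evaporator receives (1−α)·1379 of feed at 0.663 water and removes 0.556 of that water:
0.556×0.663×(1−α)×1379 = 431.14
(1−α) = 431.14/508.34 = 0.8481;  α = 0.1519.

0.152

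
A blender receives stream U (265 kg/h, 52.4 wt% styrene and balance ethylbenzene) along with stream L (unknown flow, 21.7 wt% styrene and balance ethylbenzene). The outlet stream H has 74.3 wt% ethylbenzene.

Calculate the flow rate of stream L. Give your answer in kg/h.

Let L be the unknown flow. Total out = 265 + L.
ethylbenzene balance: 126.14 + 0.783·L = 0.743·(265 + L)
(0.783 − 0.743)·L = 0.743×265 − 126.14 = 70.755
L = 70.755 / 0.040 = 1768.9 kg/h

1769 kg/h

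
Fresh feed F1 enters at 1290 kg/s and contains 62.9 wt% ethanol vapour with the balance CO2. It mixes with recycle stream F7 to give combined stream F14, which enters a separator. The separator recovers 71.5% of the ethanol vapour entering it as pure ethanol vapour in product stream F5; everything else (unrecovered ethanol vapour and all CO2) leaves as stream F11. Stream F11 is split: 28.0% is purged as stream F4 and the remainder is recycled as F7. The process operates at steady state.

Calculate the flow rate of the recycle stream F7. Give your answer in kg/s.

CO2 enters only via F1 and leaves only via the purge: 1290×0.371 = 0.280×(CO2 in F11), and the separator passes all CO2, so CO2 in F14 = CO2 in F11 = 1709.2 kg/s.
ethanol vapour in F14: m_A = 1290×0.629 + (1−0.280)·(1−0.715)·m_A, so m_A = 811.41/0.7948 = 1020.9 kg/s.
F11 = (1−0.715)×1020.9 + 1709.2 = 2000.2 kg/s.
Recycle F7 = (1−0.280)×2000.2 = 1440.1 kg/s.

1440 kg/s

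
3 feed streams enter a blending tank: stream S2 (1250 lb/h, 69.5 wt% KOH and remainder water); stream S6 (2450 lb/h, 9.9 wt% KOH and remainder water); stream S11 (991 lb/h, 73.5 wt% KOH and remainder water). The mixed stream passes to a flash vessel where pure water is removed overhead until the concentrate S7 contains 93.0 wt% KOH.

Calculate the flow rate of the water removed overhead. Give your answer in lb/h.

KOH entering = 1250×0.695 + 2450×0.099 + 991×0.735 = 1839.7 lb/h.
All KOH reports to S7, so S7 = 1839.7/0.930 = 1978.2 lb/h.
Total feed = 4691 lb/h; overhead = 4691 − 1978.2 = 2712.8 lb/h.

2713 lb/h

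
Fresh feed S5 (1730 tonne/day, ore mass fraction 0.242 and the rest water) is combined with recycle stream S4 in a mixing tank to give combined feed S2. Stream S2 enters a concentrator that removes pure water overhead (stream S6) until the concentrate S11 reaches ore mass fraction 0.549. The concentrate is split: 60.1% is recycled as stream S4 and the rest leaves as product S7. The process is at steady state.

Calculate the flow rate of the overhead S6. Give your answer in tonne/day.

Overall ore balance (none leaves overhead): ore in fresh feed = ore in product, i.e. 1730×0.242 = (1−0.601)·S11·0.549.
S11 = 418.66/(0.549×0.399) = 1911.2 tonne/day.
Recycle S4 = 0.601×1911.2 = 1148.7 tonne/day.
Combined feed S2 = 1730 + 1148.7 = 2878.7 tonne/day.
Overhead S6 = S2 − S11 = 2878.7 − 1911.2 = 967.41 tonne/day.

967.4 tonne/day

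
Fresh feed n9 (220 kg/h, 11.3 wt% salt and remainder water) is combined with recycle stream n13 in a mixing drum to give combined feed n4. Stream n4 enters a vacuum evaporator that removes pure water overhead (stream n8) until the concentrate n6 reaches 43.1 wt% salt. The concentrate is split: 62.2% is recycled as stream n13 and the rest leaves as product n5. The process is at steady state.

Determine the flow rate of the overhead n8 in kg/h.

162.3 kg/h

Overall salt balance (none leaves overhead): salt in fresh feed = salt in product, i.e. 220×0.113 = (1−0.622)·n6·0.431.
n6 = 24.86/(0.431×0.378) = 152.59 kg/h.
Recycle n13 = 0.622×152.59 = 94.912 kg/h.
Combined feed n4 = 220 + 94.912 = 314.91 kg/h.
Overhead n8 = n4 − n6 = 314.91 − 152.59 = 162.32 kg/h.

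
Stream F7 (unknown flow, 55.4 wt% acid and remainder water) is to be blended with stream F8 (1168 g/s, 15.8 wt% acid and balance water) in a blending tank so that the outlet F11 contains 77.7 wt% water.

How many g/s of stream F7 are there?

229.4 g/s

Let F7 be the unknown flow. Total out = 1168 + F7.
water balance: 983.46 + 0.446·F7 = 0.777·(1168 + F7)
(0.446 − 0.777)·F7 = 0.777×1168 − 983.46 = -75.92
F7 = -75.92 / -0.331 = 229.37 g/s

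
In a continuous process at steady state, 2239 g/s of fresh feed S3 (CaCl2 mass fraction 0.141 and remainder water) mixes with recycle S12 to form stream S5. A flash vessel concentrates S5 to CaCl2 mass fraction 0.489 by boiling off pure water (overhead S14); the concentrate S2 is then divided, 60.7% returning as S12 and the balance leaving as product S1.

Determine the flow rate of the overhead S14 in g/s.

Overall CaCl2 balance (none leaves overhead): CaCl2 in fresh feed = CaCl2 in product, i.e. 2239×0.141 = (1−0.607)·S2·0.489.
S2 = 315.7/(0.489×0.393) = 1642.8 g/s.
Recycle S12 = 0.607×1642.8 = 997.15 g/s.
Combined feed S5 = 2239 + 997.15 = 3236.1 g/s.
Overhead S14 = S5 − S2 = 3236.1 − 1642.8 = 1593.4 g/s.

1593 g/s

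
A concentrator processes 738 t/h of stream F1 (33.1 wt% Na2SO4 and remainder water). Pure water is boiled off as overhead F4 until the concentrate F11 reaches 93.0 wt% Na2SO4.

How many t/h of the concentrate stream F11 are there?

262.7 t/h

Na2SO4 is conserved: 738×0.331 = 244.28 t/h all reports to the concentrate.
Concentrate = 244.28/(target fraction) = 262.66 t/h.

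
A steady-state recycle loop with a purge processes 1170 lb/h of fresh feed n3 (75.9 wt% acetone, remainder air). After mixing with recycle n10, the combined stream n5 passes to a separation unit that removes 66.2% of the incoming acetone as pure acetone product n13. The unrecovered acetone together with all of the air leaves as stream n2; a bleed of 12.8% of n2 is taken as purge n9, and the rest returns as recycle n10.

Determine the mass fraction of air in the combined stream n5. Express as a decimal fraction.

0.6363

air enters only via n3 and leaves only via the purge: 1170×0.241 = 0.128×(air in n2), and the separation unit passes all air, so air in n5 = air in n2 = 2202.9 lb/h.
acetone in n5: m_A = 1170×0.759 + (1−0.128)·(1−0.662)·m_A, so m_A = 888.03/0.7053 = 1259.1 lb/h.
n5 = 1259.1 + 2202.9 = 3462 lb/h.
air fraction in n5 = 2202.9/3462 = 0.6363.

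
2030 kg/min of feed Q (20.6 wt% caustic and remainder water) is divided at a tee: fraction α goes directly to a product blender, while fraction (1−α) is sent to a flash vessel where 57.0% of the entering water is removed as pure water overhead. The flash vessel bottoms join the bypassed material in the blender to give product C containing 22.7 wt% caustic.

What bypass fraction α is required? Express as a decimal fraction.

0.796

All 2030×0.206 = 418.18 kg/min of caustic reaches C, so C = 418.18/0.227 = 1842.2 kg/min and vapour = 187.8 kg/min.
The evaporator receives (1−α)·2030 of feed at 0.794 water and removes 0.570 of that water:
0.570×0.794×(1−α)×2030 = 187.8
(1−α) = 187.8/918.74 = 0.2044;  α = 0.7956.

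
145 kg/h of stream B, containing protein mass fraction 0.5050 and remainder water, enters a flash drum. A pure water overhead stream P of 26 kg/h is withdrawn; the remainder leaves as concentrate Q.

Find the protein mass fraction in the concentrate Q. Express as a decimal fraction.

protein is not removed: 145×0.505 = 73.225 kg/h of protein enters Q.
Concentrate = 145 − 26 = 119 kg/h.
Mass fraction = 73.225/119 = 0.6153.

0.6153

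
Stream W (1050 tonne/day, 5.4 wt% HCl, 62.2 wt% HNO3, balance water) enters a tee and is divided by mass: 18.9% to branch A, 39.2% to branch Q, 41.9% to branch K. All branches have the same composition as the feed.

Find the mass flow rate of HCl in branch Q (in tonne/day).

Branch Q total = 0.392×1050 = 411.6 tonne/day.
HCl in Q = 0.054×411.6 = 22.226 tonne/day.

22.23 tonne/day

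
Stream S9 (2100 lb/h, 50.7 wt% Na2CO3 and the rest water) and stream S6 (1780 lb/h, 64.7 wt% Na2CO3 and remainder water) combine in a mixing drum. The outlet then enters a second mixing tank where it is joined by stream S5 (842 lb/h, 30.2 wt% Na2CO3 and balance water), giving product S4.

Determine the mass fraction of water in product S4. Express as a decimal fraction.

Overall, product flow = 4722 lb/h.
water in = 2100×0.493 + 1780×0.353 + 842×0.698 = 2251.4 lb/h.
water fraction in S4 = 0.4768.

0.4768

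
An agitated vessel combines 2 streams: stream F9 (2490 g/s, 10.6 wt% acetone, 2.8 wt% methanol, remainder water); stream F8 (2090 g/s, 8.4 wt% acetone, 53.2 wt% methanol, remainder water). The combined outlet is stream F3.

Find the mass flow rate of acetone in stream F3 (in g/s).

439.5 g/s

acetone out = acetone in = 2490×0.106 + 2090×0.084 = 439.5 g/s.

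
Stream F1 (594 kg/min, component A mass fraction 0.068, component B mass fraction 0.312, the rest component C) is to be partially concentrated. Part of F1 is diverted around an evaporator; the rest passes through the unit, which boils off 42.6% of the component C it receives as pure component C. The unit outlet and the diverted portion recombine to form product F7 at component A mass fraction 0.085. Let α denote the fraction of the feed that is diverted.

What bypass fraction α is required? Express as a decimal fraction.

0.243

All 594×0.068 = 40.392 kg/min of component A reaches F7, so F7 = 40.392/0.085 = 475.2 kg/min and vapour = 118.8 kg/min.
The evaporator receives (1−α)·594 of feed at 0.620 component C and removes 0.426 of that component C:
0.426×0.620×(1−α)×594 = 118.8
(1−α) = 118.8/156.89 = 0.7572;  α = 0.2428.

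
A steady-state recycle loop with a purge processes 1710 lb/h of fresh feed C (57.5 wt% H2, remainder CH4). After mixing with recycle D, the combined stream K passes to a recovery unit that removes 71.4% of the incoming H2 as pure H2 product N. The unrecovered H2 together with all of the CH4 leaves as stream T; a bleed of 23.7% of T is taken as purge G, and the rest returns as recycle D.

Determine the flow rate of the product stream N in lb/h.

898 lb/h

H2 in K: m_A = 1710×0.575 + (1−0.237)·(1−0.714)·m_A, so m_A = 983.25/0.7818 = 1257.7 lb/h.
Product N = 0.714×1257.7 = 898 lb/h.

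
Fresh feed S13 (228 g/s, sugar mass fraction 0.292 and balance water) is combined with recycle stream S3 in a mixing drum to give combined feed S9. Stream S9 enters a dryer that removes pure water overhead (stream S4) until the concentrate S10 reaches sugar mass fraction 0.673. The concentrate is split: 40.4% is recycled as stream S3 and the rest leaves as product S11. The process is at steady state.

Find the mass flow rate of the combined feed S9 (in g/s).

Overall sugar balance (none leaves overhead): sugar in fresh feed = sugar in product, i.e. 228×0.292 = (1−0.404)·S10·0.673.
S10 = 66.576/(0.673×0.596) = 165.98 g/s.
Recycle S3 = 0.404×165.98 = 67.056 g/s.
Combined feed S9 = 228 + 67.056 = 295.06 g/s.

295.1 g/s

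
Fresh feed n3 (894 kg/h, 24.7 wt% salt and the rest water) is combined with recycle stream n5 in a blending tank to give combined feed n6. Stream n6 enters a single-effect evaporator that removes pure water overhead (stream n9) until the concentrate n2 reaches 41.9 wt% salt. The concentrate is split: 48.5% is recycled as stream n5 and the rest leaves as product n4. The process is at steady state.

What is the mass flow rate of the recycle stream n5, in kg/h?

Overall salt balance (none leaves overhead): salt in fresh feed = salt in product, i.e. 894×0.247 = (1−0.485)·n2·0.419.
n2 = 220.82/(0.419×0.515) = 1023.3 kg/h.
Recycle n5 = 0.485×1023.3 = 496.31 kg/h.

496.3 kg/h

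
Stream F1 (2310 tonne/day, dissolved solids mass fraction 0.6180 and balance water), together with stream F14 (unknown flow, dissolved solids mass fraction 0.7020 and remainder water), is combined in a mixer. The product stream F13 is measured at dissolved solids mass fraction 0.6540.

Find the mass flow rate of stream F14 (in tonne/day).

Let F14 be the unknown flow. Total out = 2310 + F14.
dissolved solids balance: 1427.6 + 0.702·F14 = 0.654·(2310 + F14)
(0.702 − 0.654)·F14 = 0.654×2310 − 1427.6 = 83.16
F14 = 83.16 / 0.048 = 1732.5 tonne/day

1733 tonne/day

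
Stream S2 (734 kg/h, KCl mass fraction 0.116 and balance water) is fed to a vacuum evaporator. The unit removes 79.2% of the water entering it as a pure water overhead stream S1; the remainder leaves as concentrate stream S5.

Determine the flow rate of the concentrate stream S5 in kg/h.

220.1 kg/h

water entering = 734×0.884 = 648.86 kg/h; overhead removed = 0.792×648.86 = 513.89 kg/h.
Concentrate = 734 − 513.89 = 220.11 kg/h.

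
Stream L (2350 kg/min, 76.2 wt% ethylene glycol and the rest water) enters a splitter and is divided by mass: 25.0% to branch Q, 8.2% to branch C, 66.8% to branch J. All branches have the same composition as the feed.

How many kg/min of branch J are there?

Branch J flow = 0.668×2350 = 1569.8 kg/min.

1570 kg/min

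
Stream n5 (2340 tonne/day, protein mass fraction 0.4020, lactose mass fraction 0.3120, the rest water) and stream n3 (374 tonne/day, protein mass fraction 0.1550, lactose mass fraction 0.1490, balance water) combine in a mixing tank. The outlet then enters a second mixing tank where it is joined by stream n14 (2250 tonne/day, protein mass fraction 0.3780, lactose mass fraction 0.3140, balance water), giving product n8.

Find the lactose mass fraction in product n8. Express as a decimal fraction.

Overall, product flow = 4964 tonne/day.
lactose in = 2340×0.312 + 374×0.149 + 2250×0.314 = 1492.3 tonne/day.
lactose fraction in n8 = 0.3006.

0.3006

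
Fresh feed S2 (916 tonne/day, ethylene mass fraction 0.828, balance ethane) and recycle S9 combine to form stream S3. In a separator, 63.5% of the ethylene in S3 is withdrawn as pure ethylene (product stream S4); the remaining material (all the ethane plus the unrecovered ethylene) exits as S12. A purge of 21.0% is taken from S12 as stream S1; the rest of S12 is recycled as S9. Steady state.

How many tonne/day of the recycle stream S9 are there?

ethane enters only via S2 and leaves only via the purge: 916×0.172 = 0.210×(ethane in S12), and the separator passes all ethane, so ethane in S3 = ethane in S12 = 750.25 tonne/day.
ethylene in S3: m_A = 916×0.828 + (1−0.210)·(1−0.635)·m_A, so m_A = 758.45/0.7117 = 1065.8 tonne/day.
S12 = (1−0.635)×1065.8 + 750.25 = 1139.2 tonne/day.
Recycle S9 = (1−0.210)×1139.2 = 900.01 tonne/day.

900 tonne/day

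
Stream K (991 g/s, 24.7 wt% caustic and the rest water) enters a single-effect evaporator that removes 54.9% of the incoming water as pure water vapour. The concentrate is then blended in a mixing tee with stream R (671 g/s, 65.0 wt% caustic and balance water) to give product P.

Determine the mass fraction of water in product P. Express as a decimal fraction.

0.456

Vapour removed = 0.549×0.753×991 = 409.68 g/s; concentrate = 581.32 g/s.
water reaching the mixer = 336.55 (from concentrate) + 671×0.350 = 571.4 g/s.
Product flow = 581.32 + 671 = 1252.3 g/s; water fraction = 0.456.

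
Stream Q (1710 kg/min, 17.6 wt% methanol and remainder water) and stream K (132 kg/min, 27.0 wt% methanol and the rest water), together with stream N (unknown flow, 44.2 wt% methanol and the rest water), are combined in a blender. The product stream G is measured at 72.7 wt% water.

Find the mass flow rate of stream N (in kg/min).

983.8 kg/min

Let N be the unknown flow. Total out = 1842 + N.
water balance: 1505.4 + 0.558·N = 0.727·(1842 + N)
(0.558 − 0.727)·N = 0.727×1842 − 1505.4 = -166.27
N = -166.27 / -0.169 = 983.82 kg/min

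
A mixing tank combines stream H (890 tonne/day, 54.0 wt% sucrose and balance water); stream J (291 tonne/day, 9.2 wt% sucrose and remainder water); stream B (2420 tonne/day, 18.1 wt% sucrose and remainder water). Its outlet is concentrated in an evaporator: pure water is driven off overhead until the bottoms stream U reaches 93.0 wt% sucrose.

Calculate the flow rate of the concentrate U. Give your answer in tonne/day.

1017 tonne/day

sucrose entering = 890×0.540 + 291×0.092 + 2420×0.181 = 945.39 tonne/day.
All sucrose reports to U, so U = 945.39/0.930 = 1016.6 tonne/day.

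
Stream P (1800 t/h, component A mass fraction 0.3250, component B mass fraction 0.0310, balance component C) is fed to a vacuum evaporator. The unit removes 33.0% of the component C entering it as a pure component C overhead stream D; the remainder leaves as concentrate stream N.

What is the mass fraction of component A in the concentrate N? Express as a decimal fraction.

component A is not removed: 1800×0.325 = 585 t/h of component A enters N.
component C entering = 1800×0.644 = 1159.2 t/h; overhead removed = 0.330×1159.2 = 382.54 t/h.
Concentrate = 1800 − 382.54 = 1417.5 t/h.
Mass fraction = 585/1417.5 = 0.4127.

0.4127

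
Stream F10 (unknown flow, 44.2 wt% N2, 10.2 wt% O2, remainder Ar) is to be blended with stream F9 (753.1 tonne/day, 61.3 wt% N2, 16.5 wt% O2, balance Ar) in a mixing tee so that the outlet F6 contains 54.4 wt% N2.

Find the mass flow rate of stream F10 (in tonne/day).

Let F10 be the unknown flow. Total out = 753.1 + F10.
N2 balance: 461.65 + 0.442·F10 = 0.544·(753.1 + F10)
(0.442 − 0.544)·F10 = 0.544×753.1 − 461.65 = -51.964
F10 = -51.964 / -0.102 = 509.45 tonne/day

509.4 tonne/day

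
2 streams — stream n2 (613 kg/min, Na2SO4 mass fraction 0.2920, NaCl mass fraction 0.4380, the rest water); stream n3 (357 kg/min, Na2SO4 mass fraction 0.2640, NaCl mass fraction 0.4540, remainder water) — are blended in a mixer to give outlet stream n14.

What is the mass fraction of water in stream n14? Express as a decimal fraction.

Total flow out = 613 + 357 = 970 kg/min.
water in = 613×0.270 + 357×0.282 = 266.18 kg/min.
water mass fraction in n14 = 266.18/970 = 0.2744.

0.2744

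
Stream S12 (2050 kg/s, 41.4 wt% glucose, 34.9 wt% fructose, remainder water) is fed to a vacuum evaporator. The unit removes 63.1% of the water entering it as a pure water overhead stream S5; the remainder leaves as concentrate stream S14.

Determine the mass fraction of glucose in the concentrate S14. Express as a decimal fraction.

glucose is not removed: 2050×0.414 = 848.7 kg/s of glucose enters S14.
water entering = 2050×0.237 = 485.85 kg/s; overhead removed = 0.631×485.85 = 306.57 kg/s.
Concentrate = 2050 − 306.57 = 1743.4 kg/s.
Mass fraction = 848.7/1743.4 = 0.487.

0.487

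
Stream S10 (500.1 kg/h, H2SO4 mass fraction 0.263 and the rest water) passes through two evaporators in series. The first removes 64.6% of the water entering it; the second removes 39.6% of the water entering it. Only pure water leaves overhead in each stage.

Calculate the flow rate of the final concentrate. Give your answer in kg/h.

water in feed = 500.1×0.737 = 368.57 kg/h.
After stage 1: water left = (1−0.646)×368.57 = 130.48; stream total = 262 kg/h.
After stage 2: water left = (1−0.396)×130.48 = 78.807; final concentrate = 210.33 kg/h.

210.3 kg/h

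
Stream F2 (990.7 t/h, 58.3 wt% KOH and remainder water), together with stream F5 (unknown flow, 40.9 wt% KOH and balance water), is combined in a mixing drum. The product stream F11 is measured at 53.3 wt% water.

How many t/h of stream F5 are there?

Let F5 be the unknown flow. Total out = 990.7 + F5.
water balance: 413.12 + 0.591·F5 = 0.533·(990.7 + F5)
(0.591 − 0.533)·F5 = 0.533×990.7 − 413.12 = 114.92
F5 = 114.92 / 0.058 = 1981.4 t/h

1981 t/h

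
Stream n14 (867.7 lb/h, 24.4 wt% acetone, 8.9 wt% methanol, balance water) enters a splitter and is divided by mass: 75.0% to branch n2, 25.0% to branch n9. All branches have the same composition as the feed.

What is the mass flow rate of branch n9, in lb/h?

Branch n9 flow = 0.250×867.7 = 216.93 lb/h.

216.9 lb/h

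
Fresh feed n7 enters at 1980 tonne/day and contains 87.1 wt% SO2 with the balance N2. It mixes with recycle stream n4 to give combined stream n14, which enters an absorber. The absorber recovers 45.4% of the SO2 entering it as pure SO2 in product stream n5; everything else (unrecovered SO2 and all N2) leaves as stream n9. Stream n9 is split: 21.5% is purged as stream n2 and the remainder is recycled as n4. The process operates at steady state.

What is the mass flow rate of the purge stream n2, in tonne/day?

609.7 tonne/day

N2 enters only via n7 and leaves only via the purge: 1980×0.129 = 0.215×(N2 in n9), and the absorber passes all N2, so N2 in n14 = N2 in n9 = 1188 tonne/day.
SO2 in n14: m_A = 1980×0.871 + (1−0.215)·(1−0.454)·m_A, so m_A = 1724.6/0.5714 = 3018.2 tonne/day.
n9 = (1−0.454)×3018.2 + 1188 = 2835.9 tonne/day.
Purge n2 = 0.215×2835.9 = 609.73 tonne/day.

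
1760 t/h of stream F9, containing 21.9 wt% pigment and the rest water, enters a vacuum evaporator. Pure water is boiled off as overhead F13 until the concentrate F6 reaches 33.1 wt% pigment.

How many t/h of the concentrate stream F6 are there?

pigment is conserved: 1760×0.219 = 385.44 t/h all reports to the concentrate.
Concentrate = 385.44/(target fraction) = 1164.5 t/h.

1164 t/h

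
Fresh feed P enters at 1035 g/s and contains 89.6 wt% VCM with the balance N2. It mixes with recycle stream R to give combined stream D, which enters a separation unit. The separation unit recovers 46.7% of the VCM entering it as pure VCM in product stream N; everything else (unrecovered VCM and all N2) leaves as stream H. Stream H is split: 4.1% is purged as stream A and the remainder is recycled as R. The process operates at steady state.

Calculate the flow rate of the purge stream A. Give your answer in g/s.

N2 enters only via P and leaves only via the purge: 1035×0.104 = 0.041×(N2 in H), and the separation unit passes all N2, so N2 in D = N2 in H = 2625.4 g/s.
VCM in D: m_A = 1035×0.896 + (1−0.041)·(1−0.467)·m_A, so m_A = 927.36/0.4889 = 1897 g/s.
H = (1−0.467)×1897 + 2625.4 = 3636.5 g/s.
Purge A = 0.041×3636.5 = 149.1 g/s.

149.1 g/s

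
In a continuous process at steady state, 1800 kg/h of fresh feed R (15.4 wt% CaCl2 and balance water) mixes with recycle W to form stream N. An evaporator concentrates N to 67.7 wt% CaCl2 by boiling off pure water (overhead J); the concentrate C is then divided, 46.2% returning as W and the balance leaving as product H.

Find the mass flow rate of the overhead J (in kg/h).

Overall CaCl2 balance (none leaves overhead): CaCl2 in fresh feed = CaCl2 in product, i.e. 1800×0.154 = (1−0.462)·C·0.677.
C = 277.2/(0.677×0.538) = 761.07 kg/h.
Recycle W = 0.462×761.07 = 351.61 kg/h.
Combined feed N = 1800 + 351.61 = 2151.6 kg/h.
Overhead J = N − C = 2151.6 − 761.07 = 1390.5 kg/h.

1391 kg/h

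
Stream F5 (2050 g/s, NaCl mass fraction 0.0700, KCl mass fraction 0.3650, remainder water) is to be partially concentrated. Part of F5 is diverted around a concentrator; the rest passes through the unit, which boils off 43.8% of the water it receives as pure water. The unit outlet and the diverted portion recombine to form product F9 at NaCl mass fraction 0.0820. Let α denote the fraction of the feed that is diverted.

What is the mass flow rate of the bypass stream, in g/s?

All 2050×0.070 = 143.5 g/s of NaCl reaches F9, so F9 = 143.5/0.082 = 1750 g/s and vapour = 300 g/s.
The evaporator receives (1−α)·2050 of feed at 0.565 water and removes 0.438 of that water:
0.438×0.565×(1−α)×2050 = 300
(1−α) = 300/507.31 = 0.5914;  α = 0.4086.
Bypass flow = 0.4086×2050 = 837.73 g/s.

837.7 g/s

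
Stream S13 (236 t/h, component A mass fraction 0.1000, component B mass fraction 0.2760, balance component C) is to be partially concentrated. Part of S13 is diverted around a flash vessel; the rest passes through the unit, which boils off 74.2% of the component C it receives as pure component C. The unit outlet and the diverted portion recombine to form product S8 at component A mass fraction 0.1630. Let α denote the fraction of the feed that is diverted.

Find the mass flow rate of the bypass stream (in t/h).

All 236×0.100 = 23.6 t/h of component A reaches S8, so S8 = 23.6/0.163 = 144.79 t/h and vapour = 91.215 t/h.
The evaporator receives (1−α)·236 of feed at 0.624 component C and removes 0.742 of that component C:
0.742×0.624×(1−α)×236 = 91.215
(1−α) = 91.215/109.27 = 0.8348;  α = 0.1652.
Bypass flow = 0.1652×236 = 38.995 t/h.

39 t/h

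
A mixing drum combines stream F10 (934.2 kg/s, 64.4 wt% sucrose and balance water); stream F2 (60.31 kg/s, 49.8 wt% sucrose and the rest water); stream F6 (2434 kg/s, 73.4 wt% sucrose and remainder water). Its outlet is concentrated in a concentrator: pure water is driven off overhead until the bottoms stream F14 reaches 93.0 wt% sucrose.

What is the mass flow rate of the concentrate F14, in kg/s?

sucrose entering = 934.2×0.644 + 60.31×0.498 + 2434×0.734 = 2418.2 kg/s.
All sucrose reports to F14, so F14 = 2418.2/0.930 = 2600.2 kg/s.

2600 kg/s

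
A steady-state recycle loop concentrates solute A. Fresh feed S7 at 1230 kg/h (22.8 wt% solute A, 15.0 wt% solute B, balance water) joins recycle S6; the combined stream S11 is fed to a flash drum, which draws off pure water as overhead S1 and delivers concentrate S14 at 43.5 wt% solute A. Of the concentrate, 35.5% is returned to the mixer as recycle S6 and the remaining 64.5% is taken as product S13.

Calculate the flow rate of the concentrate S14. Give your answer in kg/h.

999.5 kg/h

Overall solute A balance (none leaves overhead): solute A in fresh feed = solute A in product, i.e. 1230×0.228 = (1−0.355)·S14·0.435.
S14 = 280.44/(0.435×0.645) = 999.52 kg/h.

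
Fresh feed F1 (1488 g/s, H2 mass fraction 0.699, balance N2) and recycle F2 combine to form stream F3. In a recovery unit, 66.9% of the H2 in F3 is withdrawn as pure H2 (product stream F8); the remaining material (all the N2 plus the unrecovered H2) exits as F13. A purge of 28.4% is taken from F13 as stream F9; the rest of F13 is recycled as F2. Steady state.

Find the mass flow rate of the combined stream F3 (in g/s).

N2 enters only via F1 and leaves only via the purge: 1488×0.301 = 0.284×(N2 in F13), and the recovery unit passes all N2, so N2 in F3 = N2 in F13 = 1577.1 g/s.
H2 in F3: m_A = 1488×0.699 + (1−0.284)·(1−0.669)·m_A, so m_A = 1040.1/0.7630 = 1363.2 g/s.
F3 = 1363.2 + 1577.1 = 2940.3 g/s.

2940 g/s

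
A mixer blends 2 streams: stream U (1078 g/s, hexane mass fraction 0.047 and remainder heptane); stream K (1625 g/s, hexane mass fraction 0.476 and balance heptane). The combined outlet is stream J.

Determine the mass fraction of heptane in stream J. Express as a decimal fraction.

0.695

Total flow out = 1078 + 1625 = 2703 g/s.
heptane in = 1078×0.953 + 1625×0.524 = 1878.8 g/s.
heptane mass fraction in J = 1878.8/2703 = 0.695.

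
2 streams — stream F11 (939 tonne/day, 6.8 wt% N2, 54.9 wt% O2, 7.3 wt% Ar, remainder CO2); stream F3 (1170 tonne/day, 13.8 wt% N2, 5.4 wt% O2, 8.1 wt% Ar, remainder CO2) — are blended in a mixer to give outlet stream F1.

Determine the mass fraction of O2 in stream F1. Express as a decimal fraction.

Total flow out = 939 + 1170 = 2109 tonne/day.
O2 in = 939×0.549 + 1170×0.054 = 578.69 tonne/day.
O2 mass fraction in F1 = 578.69/2109 = 0.2744.

0.2744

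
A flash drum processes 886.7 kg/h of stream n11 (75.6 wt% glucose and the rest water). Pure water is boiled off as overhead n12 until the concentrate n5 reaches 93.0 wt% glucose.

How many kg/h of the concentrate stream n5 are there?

glucose is conserved: 886.7×0.756 = 670.35 kg/h all reports to the concentrate.
Concentrate = 670.35/(target fraction) = 720.8 kg/h.

720.8 kg/h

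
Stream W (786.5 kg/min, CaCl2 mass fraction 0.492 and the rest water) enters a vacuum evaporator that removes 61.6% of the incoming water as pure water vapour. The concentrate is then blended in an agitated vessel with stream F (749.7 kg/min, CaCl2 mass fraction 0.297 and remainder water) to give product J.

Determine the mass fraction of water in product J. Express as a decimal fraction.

0.527

Vapour removed = 0.616×0.508×786.5 = 246.12 kg/min; concentrate = 540.38 kg/min.
water reaching the mixer = 153.42 (from concentrate) + 749.7×0.703 = 680.46 kg/min.
Product flow = 540.38 + 749.7 = 1290.1 kg/min; water fraction = 0.527.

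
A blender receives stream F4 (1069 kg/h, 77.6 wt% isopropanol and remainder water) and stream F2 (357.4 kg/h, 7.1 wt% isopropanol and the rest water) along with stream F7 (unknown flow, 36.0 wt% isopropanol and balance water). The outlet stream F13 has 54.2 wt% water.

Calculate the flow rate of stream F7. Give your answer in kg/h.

2057 kg/h

Let F7 be the unknown flow. Total out = 1426.4 + F7.
water balance: 571.48 + 0.640·F7 = 0.542·(1426.4 + F7)
(0.640 − 0.542)·F7 = 0.542×1426.4 − 571.48 = 201.63
F7 = 201.63 / 0.098 = 2057.4 kg/h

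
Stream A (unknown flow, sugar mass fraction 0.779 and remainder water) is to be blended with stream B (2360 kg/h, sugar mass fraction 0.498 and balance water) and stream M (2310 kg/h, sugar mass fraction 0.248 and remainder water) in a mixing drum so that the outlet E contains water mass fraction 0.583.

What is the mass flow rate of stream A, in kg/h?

Let A be the unknown flow. Total out = 4670 + A.
water balance: 2921.8 + 0.221·A = 0.583·(4670 + A)
(0.221 − 0.583)·A = 0.583×4670 − 2921.8 = -199.23
A = -199.23 / -0.362 = 550.36 kg/h

550.4 kg/h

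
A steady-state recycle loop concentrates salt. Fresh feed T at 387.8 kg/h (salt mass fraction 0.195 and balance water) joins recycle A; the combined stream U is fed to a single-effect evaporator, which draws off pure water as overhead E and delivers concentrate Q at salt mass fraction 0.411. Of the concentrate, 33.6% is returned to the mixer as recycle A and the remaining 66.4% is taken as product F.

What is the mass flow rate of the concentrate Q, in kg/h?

277.1 kg/h

Overall salt balance (none leaves overhead): salt in fresh feed = salt in product, i.e. 387.8×0.195 = (1−0.336)·Q·0.411.
Q = 75.621/(0.411×0.664) = 277.1 kg/h.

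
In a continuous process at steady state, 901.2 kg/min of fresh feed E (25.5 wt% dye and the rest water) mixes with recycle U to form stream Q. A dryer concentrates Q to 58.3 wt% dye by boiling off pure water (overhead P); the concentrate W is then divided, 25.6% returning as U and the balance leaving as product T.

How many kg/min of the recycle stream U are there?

135.6 kg/min

Overall dye balance (none leaves overhead): dye in fresh feed = dye in product, i.e. 901.2×0.255 = (1−0.256)·W·0.583.
W = 229.81/(0.583×0.744) = 529.81 kg/min.
Recycle U = 0.256×529.81 = 135.63 kg/min.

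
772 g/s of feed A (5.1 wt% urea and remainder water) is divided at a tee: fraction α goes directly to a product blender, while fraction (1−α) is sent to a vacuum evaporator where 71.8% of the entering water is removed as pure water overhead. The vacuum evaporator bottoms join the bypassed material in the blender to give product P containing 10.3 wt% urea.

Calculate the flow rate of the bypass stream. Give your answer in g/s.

All 772×0.051 = 39.372 g/s of urea reaches P, so P = 39.372/0.103 = 382.25 g/s and vapour = 389.75 g/s.
The evaporator receives (1−α)·772 of feed at 0.949 water and removes 0.718 of that water:
0.718×0.949×(1−α)×772 = 389.75
(1−α) = 389.75/526.03 = 0.7409;  α = 0.2591.
Bypass flow = 0.2591×772 = 200 g/s.

200 g/s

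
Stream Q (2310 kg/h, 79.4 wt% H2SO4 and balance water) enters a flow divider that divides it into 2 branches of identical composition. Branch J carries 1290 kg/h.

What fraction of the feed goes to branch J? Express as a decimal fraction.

0.558

Fraction to J = 1290/2310 = 0.5584.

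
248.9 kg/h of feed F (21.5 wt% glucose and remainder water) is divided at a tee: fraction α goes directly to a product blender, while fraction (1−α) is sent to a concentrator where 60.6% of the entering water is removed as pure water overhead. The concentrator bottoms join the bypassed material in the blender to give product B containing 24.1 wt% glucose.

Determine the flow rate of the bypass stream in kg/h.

192.5 kg/h

All 248.9×0.215 = 53.514 kg/h of glucose reaches B, so B = 53.514/0.241 = 222.05 kg/h and vapour = 26.852 kg/h.
The evaporator receives (1−α)·248.9 of feed at 0.785 water and removes 0.606 of that water:
0.606×0.785×(1−α)×248.9 = 26.852
(1−α) = 26.852/118.4 = 0.2268;  α = 0.7732.
Bypass flow = 0.7732×248.9 = 192.45 kg/h.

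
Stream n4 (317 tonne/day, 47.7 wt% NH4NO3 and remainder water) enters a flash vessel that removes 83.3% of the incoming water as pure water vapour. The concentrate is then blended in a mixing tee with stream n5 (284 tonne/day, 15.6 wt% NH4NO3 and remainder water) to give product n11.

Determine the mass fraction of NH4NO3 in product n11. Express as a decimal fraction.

0.4224

Vapour removed = 0.833×0.523×317 = 138.1 tonne/day; concentrate = 178.9 tonne/day.
NH4NO3 reaching the mixer = 151.21 (from concentrate) + 284×0.156 = 195.51 tonne/day.
Product flow = 178.9 + 284 = 462.9 tonne/day; NH4NO3 fraction = 0.4224.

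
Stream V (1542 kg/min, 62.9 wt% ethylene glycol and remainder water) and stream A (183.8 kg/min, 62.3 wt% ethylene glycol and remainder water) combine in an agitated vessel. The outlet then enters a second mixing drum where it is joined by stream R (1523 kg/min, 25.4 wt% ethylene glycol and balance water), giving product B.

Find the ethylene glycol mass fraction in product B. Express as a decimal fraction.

0.453

Overall, product flow = 3248.8 kg/min.
ethylene glycol in = 1542×0.629 + 183.8×0.623 + 1523×0.254 = 1471.3 kg/min.
ethylene glycol fraction in B = 0.453.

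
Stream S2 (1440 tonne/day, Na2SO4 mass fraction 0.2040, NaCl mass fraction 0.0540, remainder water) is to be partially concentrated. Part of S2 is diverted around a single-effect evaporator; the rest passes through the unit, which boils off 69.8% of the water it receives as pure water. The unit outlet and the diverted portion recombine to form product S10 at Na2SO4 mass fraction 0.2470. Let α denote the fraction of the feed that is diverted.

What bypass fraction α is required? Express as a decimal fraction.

All 1440×0.204 = 293.76 tonne/day of Na2SO4 reaches S10, so S10 = 293.76/0.247 = 1189.3 tonne/day and vapour = 250.69 tonne/day.
The evaporator receives (1−α)·1440 of feed at 0.742 water and removes 0.698 of that water:
0.698×0.742×(1−α)×1440 = 250.69
(1−α) = 250.69/745.8 = 0.3361;  α = 0.6639.

0.664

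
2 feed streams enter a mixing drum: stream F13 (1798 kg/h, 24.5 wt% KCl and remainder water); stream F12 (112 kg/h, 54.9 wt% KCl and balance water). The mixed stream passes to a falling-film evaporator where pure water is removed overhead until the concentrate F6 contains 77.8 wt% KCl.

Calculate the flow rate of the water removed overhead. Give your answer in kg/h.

1265 kg/h

KCl entering = 1798×0.245 + 112×0.549 = 502 kg/h.
All KCl reports to F6, so F6 = 502/0.778 = 645.24 kg/h.
Total feed = 1910 kg/h; overhead = 1910 − 645.24 = 1264.8 kg/h.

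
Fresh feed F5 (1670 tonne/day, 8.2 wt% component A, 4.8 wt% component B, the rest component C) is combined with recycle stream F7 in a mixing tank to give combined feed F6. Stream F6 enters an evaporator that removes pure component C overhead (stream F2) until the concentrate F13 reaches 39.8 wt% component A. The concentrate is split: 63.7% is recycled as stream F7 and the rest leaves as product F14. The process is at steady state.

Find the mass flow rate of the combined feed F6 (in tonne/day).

2274 tonne/day

Overall component A balance (none leaves overhead): component A in fresh feed = component A in product, i.e. 1670×0.082 = (1−0.637)·F13·0.398.
F13 = 136.94/(0.398×0.363) = 947.85 tonne/day.
Recycle F7 = 0.637×947.85 = 603.78 tonne/day.
Combined feed F6 = 1670 + 603.78 = 2273.8 tonne/day.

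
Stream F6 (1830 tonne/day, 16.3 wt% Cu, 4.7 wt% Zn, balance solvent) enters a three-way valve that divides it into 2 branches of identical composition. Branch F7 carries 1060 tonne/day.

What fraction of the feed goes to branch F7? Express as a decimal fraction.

Fraction to F7 = 1060/1830 = 0.5792.

0.579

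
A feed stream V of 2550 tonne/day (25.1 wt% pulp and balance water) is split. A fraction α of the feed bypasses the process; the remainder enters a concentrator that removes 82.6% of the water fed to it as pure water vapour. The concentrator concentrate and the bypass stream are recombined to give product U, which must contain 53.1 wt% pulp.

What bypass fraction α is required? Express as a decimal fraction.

All 2550×0.251 = 640.05 tonne/day of pulp reaches U, so U = 640.05/0.531 = 1205.4 tonne/day and vapour = 1344.6 tonne/day.
The evaporator receives (1−α)·2550 of feed at 0.749 water and removes 0.826 of that water:
0.826×0.749×(1−α)×2550 = 1344.6
(1−α) = 1344.6/1577.6 = 0.8523;  α = 0.1477.

0.148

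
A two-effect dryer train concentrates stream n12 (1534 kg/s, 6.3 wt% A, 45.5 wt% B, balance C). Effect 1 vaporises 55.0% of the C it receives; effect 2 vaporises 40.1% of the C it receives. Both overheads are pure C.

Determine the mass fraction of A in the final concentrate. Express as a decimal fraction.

C in feed = 1534×0.482 = 739.39 kg/s.
After stage 1: C left = (1−0.550)×739.39 = 332.72; stream total = 1127.3 kg/s.
After stage 2: C left = (1−0.401)×332.72 = 199.3; final concentrate = 993.91 kg/s.
A fraction = 96.642/993.91 = 0.097.

0.097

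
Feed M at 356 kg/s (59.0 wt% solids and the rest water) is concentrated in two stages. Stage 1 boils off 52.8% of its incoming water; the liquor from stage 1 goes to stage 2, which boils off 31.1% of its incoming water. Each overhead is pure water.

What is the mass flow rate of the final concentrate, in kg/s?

water in feed = 356×0.410 = 145.96 kg/s.
After stage 1: water left = (1−0.528)×145.96 = 68.893; stream total = 278.93 kg/s.
After stage 2: water left = (1−0.311)×68.893 = 47.467; final concentrate = 257.51 kg/s.

257.5 kg/s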